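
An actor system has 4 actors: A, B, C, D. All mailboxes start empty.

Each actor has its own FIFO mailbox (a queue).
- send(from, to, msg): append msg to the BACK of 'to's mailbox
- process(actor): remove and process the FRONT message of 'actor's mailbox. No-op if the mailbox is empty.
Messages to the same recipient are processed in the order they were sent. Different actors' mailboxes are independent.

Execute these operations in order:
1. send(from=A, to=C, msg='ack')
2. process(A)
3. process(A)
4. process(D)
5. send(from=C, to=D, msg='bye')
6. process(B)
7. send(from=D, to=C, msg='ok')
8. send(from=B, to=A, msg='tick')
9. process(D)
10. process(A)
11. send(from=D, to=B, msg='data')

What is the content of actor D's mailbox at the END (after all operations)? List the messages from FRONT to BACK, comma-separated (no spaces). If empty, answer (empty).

After 1 (send(from=A, to=C, msg='ack')): A:[] B:[] C:[ack] D:[]
After 2 (process(A)): A:[] B:[] C:[ack] D:[]
After 3 (process(A)): A:[] B:[] C:[ack] D:[]
After 4 (process(D)): A:[] B:[] C:[ack] D:[]
After 5 (send(from=C, to=D, msg='bye')): A:[] B:[] C:[ack] D:[bye]
After 6 (process(B)): A:[] B:[] C:[ack] D:[bye]
After 7 (send(from=D, to=C, msg='ok')): A:[] B:[] C:[ack,ok] D:[bye]
After 8 (send(from=B, to=A, msg='tick')): A:[tick] B:[] C:[ack,ok] D:[bye]
After 9 (process(D)): A:[tick] B:[] C:[ack,ok] D:[]
After 10 (process(A)): A:[] B:[] C:[ack,ok] D:[]
After 11 (send(from=D, to=B, msg='data')): A:[] B:[data] C:[ack,ok] D:[]

Answer: (empty)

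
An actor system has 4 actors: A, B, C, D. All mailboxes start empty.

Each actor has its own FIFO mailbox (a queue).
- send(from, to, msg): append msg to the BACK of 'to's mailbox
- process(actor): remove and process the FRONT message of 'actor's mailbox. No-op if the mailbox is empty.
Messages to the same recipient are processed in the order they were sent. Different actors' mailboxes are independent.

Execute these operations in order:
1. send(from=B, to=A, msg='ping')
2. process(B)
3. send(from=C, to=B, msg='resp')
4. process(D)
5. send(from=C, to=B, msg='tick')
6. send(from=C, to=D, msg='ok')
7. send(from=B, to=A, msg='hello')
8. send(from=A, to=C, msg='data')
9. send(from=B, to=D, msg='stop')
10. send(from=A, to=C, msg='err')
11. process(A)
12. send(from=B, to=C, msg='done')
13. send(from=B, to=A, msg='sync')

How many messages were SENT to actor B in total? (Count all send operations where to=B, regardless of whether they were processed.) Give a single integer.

After 1 (send(from=B, to=A, msg='ping')): A:[ping] B:[] C:[] D:[]
After 2 (process(B)): A:[ping] B:[] C:[] D:[]
After 3 (send(from=C, to=B, msg='resp')): A:[ping] B:[resp] C:[] D:[]
After 4 (process(D)): A:[ping] B:[resp] C:[] D:[]
After 5 (send(from=C, to=B, msg='tick')): A:[ping] B:[resp,tick] C:[] D:[]
After 6 (send(from=C, to=D, msg='ok')): A:[ping] B:[resp,tick] C:[] D:[ok]
After 7 (send(from=B, to=A, msg='hello')): A:[ping,hello] B:[resp,tick] C:[] D:[ok]
After 8 (send(from=A, to=C, msg='data')): A:[ping,hello] B:[resp,tick] C:[data] D:[ok]
After 9 (send(from=B, to=D, msg='stop')): A:[ping,hello] B:[resp,tick] C:[data] D:[ok,stop]
After 10 (send(from=A, to=C, msg='err')): A:[ping,hello] B:[resp,tick] C:[data,err] D:[ok,stop]
After 11 (process(A)): A:[hello] B:[resp,tick] C:[data,err] D:[ok,stop]
After 12 (send(from=B, to=C, msg='done')): A:[hello] B:[resp,tick] C:[data,err,done] D:[ok,stop]
After 13 (send(from=B, to=A, msg='sync')): A:[hello,sync] B:[resp,tick] C:[data,err,done] D:[ok,stop]

Answer: 2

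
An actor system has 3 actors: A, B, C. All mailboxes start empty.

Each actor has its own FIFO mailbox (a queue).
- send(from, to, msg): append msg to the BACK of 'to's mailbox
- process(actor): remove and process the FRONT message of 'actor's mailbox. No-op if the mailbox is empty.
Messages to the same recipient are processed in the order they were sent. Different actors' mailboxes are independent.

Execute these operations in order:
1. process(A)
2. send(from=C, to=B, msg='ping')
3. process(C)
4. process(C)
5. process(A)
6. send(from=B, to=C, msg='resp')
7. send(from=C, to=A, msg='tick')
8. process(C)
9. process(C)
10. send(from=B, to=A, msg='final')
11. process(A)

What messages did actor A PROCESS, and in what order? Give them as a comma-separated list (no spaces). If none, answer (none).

After 1 (process(A)): A:[] B:[] C:[]
After 2 (send(from=C, to=B, msg='ping')): A:[] B:[ping] C:[]
After 3 (process(C)): A:[] B:[ping] C:[]
After 4 (process(C)): A:[] B:[ping] C:[]
After 5 (process(A)): A:[] B:[ping] C:[]
After 6 (send(from=B, to=C, msg='resp')): A:[] B:[ping] C:[resp]
After 7 (send(from=C, to=A, msg='tick')): A:[tick] B:[ping] C:[resp]
After 8 (process(C)): A:[tick] B:[ping] C:[]
After 9 (process(C)): A:[tick] B:[ping] C:[]
After 10 (send(from=B, to=A, msg='final')): A:[tick,final] B:[ping] C:[]
After 11 (process(A)): A:[final] B:[ping] C:[]

Answer: tick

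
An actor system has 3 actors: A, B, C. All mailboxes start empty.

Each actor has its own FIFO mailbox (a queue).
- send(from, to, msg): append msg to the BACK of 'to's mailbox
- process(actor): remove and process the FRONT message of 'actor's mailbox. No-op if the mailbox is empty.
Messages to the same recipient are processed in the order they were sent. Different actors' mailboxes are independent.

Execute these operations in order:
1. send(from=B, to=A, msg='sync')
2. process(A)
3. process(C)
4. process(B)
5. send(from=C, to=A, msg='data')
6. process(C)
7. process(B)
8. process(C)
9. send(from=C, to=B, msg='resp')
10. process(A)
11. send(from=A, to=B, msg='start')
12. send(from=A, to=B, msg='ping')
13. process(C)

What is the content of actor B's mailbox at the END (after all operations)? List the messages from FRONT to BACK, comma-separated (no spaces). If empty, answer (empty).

Answer: resp,start,ping

Derivation:
After 1 (send(from=B, to=A, msg='sync')): A:[sync] B:[] C:[]
After 2 (process(A)): A:[] B:[] C:[]
After 3 (process(C)): A:[] B:[] C:[]
After 4 (process(B)): A:[] B:[] C:[]
After 5 (send(from=C, to=A, msg='data')): A:[data] B:[] C:[]
After 6 (process(C)): A:[data] B:[] C:[]
After 7 (process(B)): A:[data] B:[] C:[]
After 8 (process(C)): A:[data] B:[] C:[]
After 9 (send(from=C, to=B, msg='resp')): A:[data] B:[resp] C:[]
After 10 (process(A)): A:[] B:[resp] C:[]
After 11 (send(from=A, to=B, msg='start')): A:[] B:[resp,start] C:[]
After 12 (send(from=A, to=B, msg='ping')): A:[] B:[resp,start,ping] C:[]
After 13 (process(C)): A:[] B:[resp,start,ping] C:[]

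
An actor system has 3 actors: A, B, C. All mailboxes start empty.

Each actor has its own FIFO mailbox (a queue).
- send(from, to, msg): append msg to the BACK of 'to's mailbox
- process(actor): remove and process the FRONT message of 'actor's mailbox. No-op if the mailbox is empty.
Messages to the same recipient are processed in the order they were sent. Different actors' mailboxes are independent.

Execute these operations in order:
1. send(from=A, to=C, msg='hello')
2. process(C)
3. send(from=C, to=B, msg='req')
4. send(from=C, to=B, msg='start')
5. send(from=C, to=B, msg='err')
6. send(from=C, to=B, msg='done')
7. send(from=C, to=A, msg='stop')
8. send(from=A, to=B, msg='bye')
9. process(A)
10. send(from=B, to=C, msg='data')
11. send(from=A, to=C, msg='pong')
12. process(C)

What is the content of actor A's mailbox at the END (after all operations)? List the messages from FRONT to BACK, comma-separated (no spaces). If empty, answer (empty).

After 1 (send(from=A, to=C, msg='hello')): A:[] B:[] C:[hello]
After 2 (process(C)): A:[] B:[] C:[]
After 3 (send(from=C, to=B, msg='req')): A:[] B:[req] C:[]
After 4 (send(from=C, to=B, msg='start')): A:[] B:[req,start] C:[]
After 5 (send(from=C, to=B, msg='err')): A:[] B:[req,start,err] C:[]
After 6 (send(from=C, to=B, msg='done')): A:[] B:[req,start,err,done] C:[]
After 7 (send(from=C, to=A, msg='stop')): A:[stop] B:[req,start,err,done] C:[]
After 8 (send(from=A, to=B, msg='bye')): A:[stop] B:[req,start,err,done,bye] C:[]
After 9 (process(A)): A:[] B:[req,start,err,done,bye] C:[]
After 10 (send(from=B, to=C, msg='data')): A:[] B:[req,start,err,done,bye] C:[data]
After 11 (send(from=A, to=C, msg='pong')): A:[] B:[req,start,err,done,bye] C:[data,pong]
After 12 (process(C)): A:[] B:[req,start,err,done,bye] C:[pong]

Answer: (empty)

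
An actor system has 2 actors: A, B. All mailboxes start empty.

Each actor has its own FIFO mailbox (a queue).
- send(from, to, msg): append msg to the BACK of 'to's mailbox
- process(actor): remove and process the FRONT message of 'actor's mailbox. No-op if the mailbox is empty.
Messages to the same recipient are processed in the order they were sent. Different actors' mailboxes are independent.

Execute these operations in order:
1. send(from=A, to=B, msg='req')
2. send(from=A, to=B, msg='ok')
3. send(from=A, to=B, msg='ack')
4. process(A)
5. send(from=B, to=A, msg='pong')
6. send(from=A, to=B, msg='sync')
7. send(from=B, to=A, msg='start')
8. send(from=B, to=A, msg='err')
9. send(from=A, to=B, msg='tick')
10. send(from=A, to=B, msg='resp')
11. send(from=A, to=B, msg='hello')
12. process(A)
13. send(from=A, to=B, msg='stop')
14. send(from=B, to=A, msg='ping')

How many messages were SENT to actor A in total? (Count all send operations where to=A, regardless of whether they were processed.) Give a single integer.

Answer: 4

Derivation:
After 1 (send(from=A, to=B, msg='req')): A:[] B:[req]
After 2 (send(from=A, to=B, msg='ok')): A:[] B:[req,ok]
After 3 (send(from=A, to=B, msg='ack')): A:[] B:[req,ok,ack]
After 4 (process(A)): A:[] B:[req,ok,ack]
After 5 (send(from=B, to=A, msg='pong')): A:[pong] B:[req,ok,ack]
After 6 (send(from=A, to=B, msg='sync')): A:[pong] B:[req,ok,ack,sync]
After 7 (send(from=B, to=A, msg='start')): A:[pong,start] B:[req,ok,ack,sync]
After 8 (send(from=B, to=A, msg='err')): A:[pong,start,err] B:[req,ok,ack,sync]
After 9 (send(from=A, to=B, msg='tick')): A:[pong,start,err] B:[req,ok,ack,sync,tick]
After 10 (send(from=A, to=B, msg='resp')): A:[pong,start,err] B:[req,ok,ack,sync,tick,resp]
After 11 (send(from=A, to=B, msg='hello')): A:[pong,start,err] B:[req,ok,ack,sync,tick,resp,hello]
After 12 (process(A)): A:[start,err] B:[req,ok,ack,sync,tick,resp,hello]
After 13 (send(from=A, to=B, msg='stop')): A:[start,err] B:[req,ok,ack,sync,tick,resp,hello,stop]
After 14 (send(from=B, to=A, msg='ping')): A:[start,err,ping] B:[req,ok,ack,sync,tick,resp,hello,stop]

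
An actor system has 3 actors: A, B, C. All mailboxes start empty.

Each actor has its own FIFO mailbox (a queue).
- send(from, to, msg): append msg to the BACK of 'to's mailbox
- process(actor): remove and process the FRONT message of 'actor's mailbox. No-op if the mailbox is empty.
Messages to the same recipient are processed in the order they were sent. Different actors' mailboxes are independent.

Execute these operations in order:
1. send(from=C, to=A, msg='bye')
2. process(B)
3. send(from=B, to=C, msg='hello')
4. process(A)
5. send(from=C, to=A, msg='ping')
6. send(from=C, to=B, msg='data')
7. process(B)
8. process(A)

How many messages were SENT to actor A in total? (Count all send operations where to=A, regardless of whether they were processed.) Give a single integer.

Answer: 2

Derivation:
After 1 (send(from=C, to=A, msg='bye')): A:[bye] B:[] C:[]
After 2 (process(B)): A:[bye] B:[] C:[]
After 3 (send(from=B, to=C, msg='hello')): A:[bye] B:[] C:[hello]
After 4 (process(A)): A:[] B:[] C:[hello]
After 5 (send(from=C, to=A, msg='ping')): A:[ping] B:[] C:[hello]
After 6 (send(from=C, to=B, msg='data')): A:[ping] B:[data] C:[hello]
After 7 (process(B)): A:[ping] B:[] C:[hello]
After 8 (process(A)): A:[] B:[] C:[hello]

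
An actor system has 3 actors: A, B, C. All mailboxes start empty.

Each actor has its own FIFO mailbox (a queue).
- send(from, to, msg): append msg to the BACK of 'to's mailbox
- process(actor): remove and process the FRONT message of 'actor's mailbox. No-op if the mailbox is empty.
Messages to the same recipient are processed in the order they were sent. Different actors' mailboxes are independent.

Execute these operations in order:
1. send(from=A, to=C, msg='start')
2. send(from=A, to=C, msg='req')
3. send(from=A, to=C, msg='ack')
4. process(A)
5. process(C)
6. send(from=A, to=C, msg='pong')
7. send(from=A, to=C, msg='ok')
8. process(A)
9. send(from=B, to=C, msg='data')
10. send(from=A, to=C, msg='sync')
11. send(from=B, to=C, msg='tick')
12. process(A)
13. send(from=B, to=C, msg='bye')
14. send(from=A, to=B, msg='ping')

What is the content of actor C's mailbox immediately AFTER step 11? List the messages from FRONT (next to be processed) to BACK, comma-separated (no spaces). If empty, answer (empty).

After 1 (send(from=A, to=C, msg='start')): A:[] B:[] C:[start]
After 2 (send(from=A, to=C, msg='req')): A:[] B:[] C:[start,req]
After 3 (send(from=A, to=C, msg='ack')): A:[] B:[] C:[start,req,ack]
After 4 (process(A)): A:[] B:[] C:[start,req,ack]
After 5 (process(C)): A:[] B:[] C:[req,ack]
After 6 (send(from=A, to=C, msg='pong')): A:[] B:[] C:[req,ack,pong]
After 7 (send(from=A, to=C, msg='ok')): A:[] B:[] C:[req,ack,pong,ok]
After 8 (process(A)): A:[] B:[] C:[req,ack,pong,ok]
After 9 (send(from=B, to=C, msg='data')): A:[] B:[] C:[req,ack,pong,ok,data]
After 10 (send(from=A, to=C, msg='sync')): A:[] B:[] C:[req,ack,pong,ok,data,sync]
After 11 (send(from=B, to=C, msg='tick')): A:[] B:[] C:[req,ack,pong,ok,data,sync,tick]

req,ack,pong,ok,data,sync,tick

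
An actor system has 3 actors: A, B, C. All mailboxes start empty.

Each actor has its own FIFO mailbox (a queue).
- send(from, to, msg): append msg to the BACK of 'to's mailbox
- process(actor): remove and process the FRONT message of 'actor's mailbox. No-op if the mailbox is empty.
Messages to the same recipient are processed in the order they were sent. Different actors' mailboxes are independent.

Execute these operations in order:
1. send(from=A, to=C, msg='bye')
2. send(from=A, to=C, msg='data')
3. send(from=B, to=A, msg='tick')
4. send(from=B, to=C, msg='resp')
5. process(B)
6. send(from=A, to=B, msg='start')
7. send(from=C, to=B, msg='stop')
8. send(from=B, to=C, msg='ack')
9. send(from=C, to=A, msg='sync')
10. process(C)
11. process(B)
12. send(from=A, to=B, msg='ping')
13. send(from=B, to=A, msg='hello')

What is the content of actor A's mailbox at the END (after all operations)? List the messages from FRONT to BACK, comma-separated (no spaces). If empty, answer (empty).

Answer: tick,sync,hello

Derivation:
After 1 (send(from=A, to=C, msg='bye')): A:[] B:[] C:[bye]
After 2 (send(from=A, to=C, msg='data')): A:[] B:[] C:[bye,data]
After 3 (send(from=B, to=A, msg='tick')): A:[tick] B:[] C:[bye,data]
After 4 (send(from=B, to=C, msg='resp')): A:[tick] B:[] C:[bye,data,resp]
After 5 (process(B)): A:[tick] B:[] C:[bye,data,resp]
After 6 (send(from=A, to=B, msg='start')): A:[tick] B:[start] C:[bye,data,resp]
After 7 (send(from=C, to=B, msg='stop')): A:[tick] B:[start,stop] C:[bye,data,resp]
After 8 (send(from=B, to=C, msg='ack')): A:[tick] B:[start,stop] C:[bye,data,resp,ack]
After 9 (send(from=C, to=A, msg='sync')): A:[tick,sync] B:[start,stop] C:[bye,data,resp,ack]
After 10 (process(C)): A:[tick,sync] B:[start,stop] C:[data,resp,ack]
After 11 (process(B)): A:[tick,sync] B:[stop] C:[data,resp,ack]
After 12 (send(from=A, to=B, msg='ping')): A:[tick,sync] B:[stop,ping] C:[data,resp,ack]
After 13 (send(from=B, to=A, msg='hello')): A:[tick,sync,hello] B:[stop,ping] C:[data,resp,ack]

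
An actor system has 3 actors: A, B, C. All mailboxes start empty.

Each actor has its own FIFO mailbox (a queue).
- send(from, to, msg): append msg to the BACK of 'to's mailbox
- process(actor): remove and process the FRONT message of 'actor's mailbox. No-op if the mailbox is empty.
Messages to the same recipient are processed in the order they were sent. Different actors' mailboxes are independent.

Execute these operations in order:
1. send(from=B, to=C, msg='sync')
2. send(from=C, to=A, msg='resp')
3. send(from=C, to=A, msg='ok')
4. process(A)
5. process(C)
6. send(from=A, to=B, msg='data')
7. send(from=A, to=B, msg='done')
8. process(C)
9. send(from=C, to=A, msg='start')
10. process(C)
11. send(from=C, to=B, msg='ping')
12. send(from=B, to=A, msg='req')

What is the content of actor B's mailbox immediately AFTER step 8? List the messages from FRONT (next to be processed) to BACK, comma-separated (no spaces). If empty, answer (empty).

After 1 (send(from=B, to=C, msg='sync')): A:[] B:[] C:[sync]
After 2 (send(from=C, to=A, msg='resp')): A:[resp] B:[] C:[sync]
After 3 (send(from=C, to=A, msg='ok')): A:[resp,ok] B:[] C:[sync]
After 4 (process(A)): A:[ok] B:[] C:[sync]
After 5 (process(C)): A:[ok] B:[] C:[]
After 6 (send(from=A, to=B, msg='data')): A:[ok] B:[data] C:[]
After 7 (send(from=A, to=B, msg='done')): A:[ok] B:[data,done] C:[]
After 8 (process(C)): A:[ok] B:[data,done] C:[]

data,done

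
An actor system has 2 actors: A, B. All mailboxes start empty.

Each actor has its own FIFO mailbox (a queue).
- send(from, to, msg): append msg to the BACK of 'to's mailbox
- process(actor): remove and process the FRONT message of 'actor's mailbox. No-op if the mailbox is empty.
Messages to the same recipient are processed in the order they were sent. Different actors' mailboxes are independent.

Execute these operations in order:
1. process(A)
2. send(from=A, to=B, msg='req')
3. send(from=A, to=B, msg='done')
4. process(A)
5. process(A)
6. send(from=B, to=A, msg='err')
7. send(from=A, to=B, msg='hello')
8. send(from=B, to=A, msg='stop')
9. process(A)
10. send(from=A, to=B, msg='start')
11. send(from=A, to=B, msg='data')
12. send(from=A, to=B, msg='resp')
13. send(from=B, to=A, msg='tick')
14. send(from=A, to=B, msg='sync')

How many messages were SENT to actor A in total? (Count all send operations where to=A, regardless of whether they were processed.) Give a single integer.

Answer: 3

Derivation:
After 1 (process(A)): A:[] B:[]
After 2 (send(from=A, to=B, msg='req')): A:[] B:[req]
After 3 (send(from=A, to=B, msg='done')): A:[] B:[req,done]
After 4 (process(A)): A:[] B:[req,done]
After 5 (process(A)): A:[] B:[req,done]
After 6 (send(from=B, to=A, msg='err')): A:[err] B:[req,done]
After 7 (send(from=A, to=B, msg='hello')): A:[err] B:[req,done,hello]
After 8 (send(from=B, to=A, msg='stop')): A:[err,stop] B:[req,done,hello]
After 9 (process(A)): A:[stop] B:[req,done,hello]
After 10 (send(from=A, to=B, msg='start')): A:[stop] B:[req,done,hello,start]
After 11 (send(from=A, to=B, msg='data')): A:[stop] B:[req,done,hello,start,data]
After 12 (send(from=A, to=B, msg='resp')): A:[stop] B:[req,done,hello,start,data,resp]
After 13 (send(from=B, to=A, msg='tick')): A:[stop,tick] B:[req,done,hello,start,data,resp]
After 14 (send(from=A, to=B, msg='sync')): A:[stop,tick] B:[req,done,hello,start,data,resp,sync]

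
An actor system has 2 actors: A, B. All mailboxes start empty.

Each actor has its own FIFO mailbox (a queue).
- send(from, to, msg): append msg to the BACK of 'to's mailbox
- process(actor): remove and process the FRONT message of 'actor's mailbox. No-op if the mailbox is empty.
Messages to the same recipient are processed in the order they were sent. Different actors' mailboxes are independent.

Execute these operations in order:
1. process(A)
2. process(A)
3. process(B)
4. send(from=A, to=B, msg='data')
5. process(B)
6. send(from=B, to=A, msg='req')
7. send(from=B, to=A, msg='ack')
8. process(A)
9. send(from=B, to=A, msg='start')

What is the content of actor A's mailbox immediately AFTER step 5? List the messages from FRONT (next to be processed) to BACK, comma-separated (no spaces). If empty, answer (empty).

After 1 (process(A)): A:[] B:[]
After 2 (process(A)): A:[] B:[]
After 3 (process(B)): A:[] B:[]
After 4 (send(from=A, to=B, msg='data')): A:[] B:[data]
After 5 (process(B)): A:[] B:[]

(empty)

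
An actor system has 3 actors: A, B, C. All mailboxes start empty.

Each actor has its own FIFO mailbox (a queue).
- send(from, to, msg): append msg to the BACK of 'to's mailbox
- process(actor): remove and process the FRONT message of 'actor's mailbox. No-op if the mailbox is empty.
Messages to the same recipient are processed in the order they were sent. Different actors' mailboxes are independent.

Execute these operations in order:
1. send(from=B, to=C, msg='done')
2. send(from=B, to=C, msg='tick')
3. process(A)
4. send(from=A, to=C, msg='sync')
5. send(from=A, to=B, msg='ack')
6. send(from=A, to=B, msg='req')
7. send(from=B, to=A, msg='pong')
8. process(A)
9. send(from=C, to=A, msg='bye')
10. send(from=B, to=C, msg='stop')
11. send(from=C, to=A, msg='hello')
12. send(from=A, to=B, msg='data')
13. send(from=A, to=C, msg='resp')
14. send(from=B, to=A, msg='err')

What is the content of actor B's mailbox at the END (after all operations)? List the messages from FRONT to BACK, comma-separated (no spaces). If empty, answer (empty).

After 1 (send(from=B, to=C, msg='done')): A:[] B:[] C:[done]
After 2 (send(from=B, to=C, msg='tick')): A:[] B:[] C:[done,tick]
After 3 (process(A)): A:[] B:[] C:[done,tick]
After 4 (send(from=A, to=C, msg='sync')): A:[] B:[] C:[done,tick,sync]
After 5 (send(from=A, to=B, msg='ack')): A:[] B:[ack] C:[done,tick,sync]
After 6 (send(from=A, to=B, msg='req')): A:[] B:[ack,req] C:[done,tick,sync]
After 7 (send(from=B, to=A, msg='pong')): A:[pong] B:[ack,req] C:[done,tick,sync]
After 8 (process(A)): A:[] B:[ack,req] C:[done,tick,sync]
After 9 (send(from=C, to=A, msg='bye')): A:[bye] B:[ack,req] C:[done,tick,sync]
After 10 (send(from=B, to=C, msg='stop')): A:[bye] B:[ack,req] C:[done,tick,sync,stop]
After 11 (send(from=C, to=A, msg='hello')): A:[bye,hello] B:[ack,req] C:[done,tick,sync,stop]
After 12 (send(from=A, to=B, msg='data')): A:[bye,hello] B:[ack,req,data] C:[done,tick,sync,stop]
After 13 (send(from=A, to=C, msg='resp')): A:[bye,hello] B:[ack,req,data] C:[done,tick,sync,stop,resp]
After 14 (send(from=B, to=A, msg='err')): A:[bye,hello,err] B:[ack,req,data] C:[done,tick,sync,stop,resp]

Answer: ack,req,data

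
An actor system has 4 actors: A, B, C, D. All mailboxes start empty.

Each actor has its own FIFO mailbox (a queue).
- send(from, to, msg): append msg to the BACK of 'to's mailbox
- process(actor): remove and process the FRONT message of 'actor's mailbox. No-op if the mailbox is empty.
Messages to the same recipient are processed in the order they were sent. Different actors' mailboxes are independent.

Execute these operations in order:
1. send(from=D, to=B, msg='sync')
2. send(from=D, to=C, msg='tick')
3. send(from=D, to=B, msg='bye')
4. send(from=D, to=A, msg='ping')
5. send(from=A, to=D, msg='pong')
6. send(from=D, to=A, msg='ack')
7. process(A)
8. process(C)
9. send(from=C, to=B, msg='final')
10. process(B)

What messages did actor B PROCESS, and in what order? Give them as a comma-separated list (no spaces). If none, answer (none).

After 1 (send(from=D, to=B, msg='sync')): A:[] B:[sync] C:[] D:[]
After 2 (send(from=D, to=C, msg='tick')): A:[] B:[sync] C:[tick] D:[]
After 3 (send(from=D, to=B, msg='bye')): A:[] B:[sync,bye] C:[tick] D:[]
After 4 (send(from=D, to=A, msg='ping')): A:[ping] B:[sync,bye] C:[tick] D:[]
After 5 (send(from=A, to=D, msg='pong')): A:[ping] B:[sync,bye] C:[tick] D:[pong]
After 6 (send(from=D, to=A, msg='ack')): A:[ping,ack] B:[sync,bye] C:[tick] D:[pong]
After 7 (process(A)): A:[ack] B:[sync,bye] C:[tick] D:[pong]
After 8 (process(C)): A:[ack] B:[sync,bye] C:[] D:[pong]
After 9 (send(from=C, to=B, msg='final')): A:[ack] B:[sync,bye,final] C:[] D:[pong]
After 10 (process(B)): A:[ack] B:[bye,final] C:[] D:[pong]

Answer: sync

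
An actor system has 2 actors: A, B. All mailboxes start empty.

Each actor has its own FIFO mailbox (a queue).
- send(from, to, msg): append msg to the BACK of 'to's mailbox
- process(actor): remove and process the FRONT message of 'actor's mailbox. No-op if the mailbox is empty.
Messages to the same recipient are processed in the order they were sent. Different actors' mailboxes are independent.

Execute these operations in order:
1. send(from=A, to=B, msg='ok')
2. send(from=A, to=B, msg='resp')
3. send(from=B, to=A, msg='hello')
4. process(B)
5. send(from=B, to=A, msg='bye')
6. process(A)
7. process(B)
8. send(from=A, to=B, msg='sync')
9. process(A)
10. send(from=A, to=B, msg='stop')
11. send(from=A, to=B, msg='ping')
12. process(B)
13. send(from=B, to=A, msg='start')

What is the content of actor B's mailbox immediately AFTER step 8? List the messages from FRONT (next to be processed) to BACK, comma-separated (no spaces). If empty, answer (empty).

After 1 (send(from=A, to=B, msg='ok')): A:[] B:[ok]
After 2 (send(from=A, to=B, msg='resp')): A:[] B:[ok,resp]
After 3 (send(from=B, to=A, msg='hello')): A:[hello] B:[ok,resp]
After 4 (process(B)): A:[hello] B:[resp]
After 5 (send(from=B, to=A, msg='bye')): A:[hello,bye] B:[resp]
After 6 (process(A)): A:[bye] B:[resp]
After 7 (process(B)): A:[bye] B:[]
After 8 (send(from=A, to=B, msg='sync')): A:[bye] B:[sync]

sync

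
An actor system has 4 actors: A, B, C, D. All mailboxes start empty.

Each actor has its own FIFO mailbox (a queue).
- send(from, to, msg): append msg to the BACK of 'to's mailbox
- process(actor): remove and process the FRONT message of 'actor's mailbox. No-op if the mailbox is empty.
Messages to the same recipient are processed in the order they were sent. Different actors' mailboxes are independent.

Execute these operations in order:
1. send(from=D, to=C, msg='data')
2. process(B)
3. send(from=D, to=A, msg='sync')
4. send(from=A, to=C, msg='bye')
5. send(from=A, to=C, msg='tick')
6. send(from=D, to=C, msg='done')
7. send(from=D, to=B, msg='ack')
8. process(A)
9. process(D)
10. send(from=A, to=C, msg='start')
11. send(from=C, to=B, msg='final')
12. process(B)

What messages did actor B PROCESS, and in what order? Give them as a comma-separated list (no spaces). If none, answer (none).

Answer: ack

Derivation:
After 1 (send(from=D, to=C, msg='data')): A:[] B:[] C:[data] D:[]
After 2 (process(B)): A:[] B:[] C:[data] D:[]
After 3 (send(from=D, to=A, msg='sync')): A:[sync] B:[] C:[data] D:[]
After 4 (send(from=A, to=C, msg='bye')): A:[sync] B:[] C:[data,bye] D:[]
After 5 (send(from=A, to=C, msg='tick')): A:[sync] B:[] C:[data,bye,tick] D:[]
After 6 (send(from=D, to=C, msg='done')): A:[sync] B:[] C:[data,bye,tick,done] D:[]
After 7 (send(from=D, to=B, msg='ack')): A:[sync] B:[ack] C:[data,bye,tick,done] D:[]
After 8 (process(A)): A:[] B:[ack] C:[data,bye,tick,done] D:[]
After 9 (process(D)): A:[] B:[ack] C:[data,bye,tick,done] D:[]
After 10 (send(from=A, to=C, msg='start')): A:[] B:[ack] C:[data,bye,tick,done,start] D:[]
After 11 (send(from=C, to=B, msg='final')): A:[] B:[ack,final] C:[data,bye,tick,done,start] D:[]
After 12 (process(B)): A:[] B:[final] C:[data,bye,tick,done,start] D:[]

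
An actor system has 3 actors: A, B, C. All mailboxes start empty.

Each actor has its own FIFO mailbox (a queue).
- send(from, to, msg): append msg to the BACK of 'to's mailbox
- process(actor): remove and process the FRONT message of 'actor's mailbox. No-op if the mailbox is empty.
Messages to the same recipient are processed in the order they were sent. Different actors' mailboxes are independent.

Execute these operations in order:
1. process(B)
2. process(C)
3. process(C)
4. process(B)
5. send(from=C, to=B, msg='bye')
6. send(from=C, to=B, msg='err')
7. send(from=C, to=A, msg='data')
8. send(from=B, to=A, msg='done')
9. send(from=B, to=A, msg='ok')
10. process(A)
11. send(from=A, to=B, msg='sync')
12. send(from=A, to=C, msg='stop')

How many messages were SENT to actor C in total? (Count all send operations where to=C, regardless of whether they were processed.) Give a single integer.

Answer: 1

Derivation:
After 1 (process(B)): A:[] B:[] C:[]
After 2 (process(C)): A:[] B:[] C:[]
After 3 (process(C)): A:[] B:[] C:[]
After 4 (process(B)): A:[] B:[] C:[]
After 5 (send(from=C, to=B, msg='bye')): A:[] B:[bye] C:[]
After 6 (send(from=C, to=B, msg='err')): A:[] B:[bye,err] C:[]
After 7 (send(from=C, to=A, msg='data')): A:[data] B:[bye,err] C:[]
After 8 (send(from=B, to=A, msg='done')): A:[data,done] B:[bye,err] C:[]
After 9 (send(from=B, to=A, msg='ok')): A:[data,done,ok] B:[bye,err] C:[]
After 10 (process(A)): A:[done,ok] B:[bye,err] C:[]
After 11 (send(from=A, to=B, msg='sync')): A:[done,ok] B:[bye,err,sync] C:[]
After 12 (send(from=A, to=C, msg='stop')): A:[done,ok] B:[bye,err,sync] C:[stop]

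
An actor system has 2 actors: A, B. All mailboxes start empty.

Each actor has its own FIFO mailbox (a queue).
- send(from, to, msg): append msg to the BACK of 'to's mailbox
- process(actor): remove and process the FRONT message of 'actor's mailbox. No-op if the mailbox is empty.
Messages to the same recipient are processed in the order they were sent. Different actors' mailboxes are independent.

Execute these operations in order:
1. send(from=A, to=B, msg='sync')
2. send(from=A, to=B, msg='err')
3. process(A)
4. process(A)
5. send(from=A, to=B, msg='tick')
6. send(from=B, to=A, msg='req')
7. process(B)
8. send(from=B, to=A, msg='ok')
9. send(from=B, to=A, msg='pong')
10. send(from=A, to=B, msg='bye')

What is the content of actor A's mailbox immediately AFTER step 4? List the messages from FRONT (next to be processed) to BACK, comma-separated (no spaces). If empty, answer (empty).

After 1 (send(from=A, to=B, msg='sync')): A:[] B:[sync]
After 2 (send(from=A, to=B, msg='err')): A:[] B:[sync,err]
After 3 (process(A)): A:[] B:[sync,err]
After 4 (process(A)): A:[] B:[sync,err]

(empty)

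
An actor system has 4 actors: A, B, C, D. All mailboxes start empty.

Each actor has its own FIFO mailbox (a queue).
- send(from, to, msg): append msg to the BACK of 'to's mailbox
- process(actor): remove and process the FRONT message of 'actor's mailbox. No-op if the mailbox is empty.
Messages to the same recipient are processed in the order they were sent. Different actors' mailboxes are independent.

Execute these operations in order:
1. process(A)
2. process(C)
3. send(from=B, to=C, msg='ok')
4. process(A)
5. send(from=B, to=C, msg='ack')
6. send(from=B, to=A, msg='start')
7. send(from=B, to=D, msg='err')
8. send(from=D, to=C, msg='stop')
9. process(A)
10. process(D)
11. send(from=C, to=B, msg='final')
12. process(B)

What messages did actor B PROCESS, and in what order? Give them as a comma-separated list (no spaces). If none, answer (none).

After 1 (process(A)): A:[] B:[] C:[] D:[]
After 2 (process(C)): A:[] B:[] C:[] D:[]
After 3 (send(from=B, to=C, msg='ok')): A:[] B:[] C:[ok] D:[]
After 4 (process(A)): A:[] B:[] C:[ok] D:[]
After 5 (send(from=B, to=C, msg='ack')): A:[] B:[] C:[ok,ack] D:[]
After 6 (send(from=B, to=A, msg='start')): A:[start] B:[] C:[ok,ack] D:[]
After 7 (send(from=B, to=D, msg='err')): A:[start] B:[] C:[ok,ack] D:[err]
After 8 (send(from=D, to=C, msg='stop')): A:[start] B:[] C:[ok,ack,stop] D:[err]
After 9 (process(A)): A:[] B:[] C:[ok,ack,stop] D:[err]
After 10 (process(D)): A:[] B:[] C:[ok,ack,stop] D:[]
After 11 (send(from=C, to=B, msg='final')): A:[] B:[final] C:[ok,ack,stop] D:[]
After 12 (process(B)): A:[] B:[] C:[ok,ack,stop] D:[]

Answer: final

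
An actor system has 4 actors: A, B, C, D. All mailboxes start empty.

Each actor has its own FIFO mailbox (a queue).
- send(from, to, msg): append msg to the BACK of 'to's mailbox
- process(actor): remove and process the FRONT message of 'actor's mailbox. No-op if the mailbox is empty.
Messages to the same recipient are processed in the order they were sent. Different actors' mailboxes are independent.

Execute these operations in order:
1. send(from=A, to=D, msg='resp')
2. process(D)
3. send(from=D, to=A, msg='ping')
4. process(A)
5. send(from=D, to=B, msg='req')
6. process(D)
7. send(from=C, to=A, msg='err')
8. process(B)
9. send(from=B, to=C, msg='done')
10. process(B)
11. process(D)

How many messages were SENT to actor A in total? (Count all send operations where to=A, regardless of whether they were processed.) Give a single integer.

After 1 (send(from=A, to=D, msg='resp')): A:[] B:[] C:[] D:[resp]
After 2 (process(D)): A:[] B:[] C:[] D:[]
After 3 (send(from=D, to=A, msg='ping')): A:[ping] B:[] C:[] D:[]
After 4 (process(A)): A:[] B:[] C:[] D:[]
After 5 (send(from=D, to=B, msg='req')): A:[] B:[req] C:[] D:[]
After 6 (process(D)): A:[] B:[req] C:[] D:[]
After 7 (send(from=C, to=A, msg='err')): A:[err] B:[req] C:[] D:[]
After 8 (process(B)): A:[err] B:[] C:[] D:[]
After 9 (send(from=B, to=C, msg='done')): A:[err] B:[] C:[done] D:[]
After 10 (process(B)): A:[err] B:[] C:[done] D:[]
After 11 (process(D)): A:[err] B:[] C:[done] D:[]

Answer: 2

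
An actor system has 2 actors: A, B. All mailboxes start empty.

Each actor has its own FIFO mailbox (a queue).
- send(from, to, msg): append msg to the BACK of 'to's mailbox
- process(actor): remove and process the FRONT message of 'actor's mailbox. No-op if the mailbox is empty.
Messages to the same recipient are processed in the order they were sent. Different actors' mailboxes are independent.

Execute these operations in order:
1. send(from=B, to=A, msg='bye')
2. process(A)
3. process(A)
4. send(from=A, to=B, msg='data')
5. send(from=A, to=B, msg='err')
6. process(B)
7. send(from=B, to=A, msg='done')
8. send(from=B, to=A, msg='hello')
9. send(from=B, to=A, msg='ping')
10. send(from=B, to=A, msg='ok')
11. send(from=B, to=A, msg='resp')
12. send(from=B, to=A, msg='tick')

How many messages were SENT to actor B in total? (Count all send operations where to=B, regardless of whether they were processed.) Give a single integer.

After 1 (send(from=B, to=A, msg='bye')): A:[bye] B:[]
After 2 (process(A)): A:[] B:[]
After 3 (process(A)): A:[] B:[]
After 4 (send(from=A, to=B, msg='data')): A:[] B:[data]
After 5 (send(from=A, to=B, msg='err')): A:[] B:[data,err]
After 6 (process(B)): A:[] B:[err]
After 7 (send(from=B, to=A, msg='done')): A:[done] B:[err]
After 8 (send(from=B, to=A, msg='hello')): A:[done,hello] B:[err]
After 9 (send(from=B, to=A, msg='ping')): A:[done,hello,ping] B:[err]
After 10 (send(from=B, to=A, msg='ok')): A:[done,hello,ping,ok] B:[err]
After 11 (send(from=B, to=A, msg='resp')): A:[done,hello,ping,ok,resp] B:[err]
After 12 (send(from=B, to=A, msg='tick')): A:[done,hello,ping,ok,resp,tick] B:[err]

Answer: 2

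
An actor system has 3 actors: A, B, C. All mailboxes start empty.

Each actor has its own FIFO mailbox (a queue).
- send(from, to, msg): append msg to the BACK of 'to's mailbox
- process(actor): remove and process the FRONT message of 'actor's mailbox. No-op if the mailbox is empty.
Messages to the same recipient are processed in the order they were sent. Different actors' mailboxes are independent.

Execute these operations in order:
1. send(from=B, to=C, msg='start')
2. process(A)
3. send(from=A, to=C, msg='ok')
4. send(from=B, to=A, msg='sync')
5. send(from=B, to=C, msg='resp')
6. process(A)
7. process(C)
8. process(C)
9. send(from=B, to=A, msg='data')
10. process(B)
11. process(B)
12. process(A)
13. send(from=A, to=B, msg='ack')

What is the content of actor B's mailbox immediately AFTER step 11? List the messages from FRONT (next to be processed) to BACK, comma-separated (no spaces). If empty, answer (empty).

After 1 (send(from=B, to=C, msg='start')): A:[] B:[] C:[start]
After 2 (process(A)): A:[] B:[] C:[start]
After 3 (send(from=A, to=C, msg='ok')): A:[] B:[] C:[start,ok]
After 4 (send(from=B, to=A, msg='sync')): A:[sync] B:[] C:[start,ok]
After 5 (send(from=B, to=C, msg='resp')): A:[sync] B:[] C:[start,ok,resp]
After 6 (process(A)): A:[] B:[] C:[start,ok,resp]
After 7 (process(C)): A:[] B:[] C:[ok,resp]
After 8 (process(C)): A:[] B:[] C:[resp]
After 9 (send(from=B, to=A, msg='data')): A:[data] B:[] C:[resp]
After 10 (process(B)): A:[data] B:[] C:[resp]
After 11 (process(B)): A:[data] B:[] C:[resp]

(empty)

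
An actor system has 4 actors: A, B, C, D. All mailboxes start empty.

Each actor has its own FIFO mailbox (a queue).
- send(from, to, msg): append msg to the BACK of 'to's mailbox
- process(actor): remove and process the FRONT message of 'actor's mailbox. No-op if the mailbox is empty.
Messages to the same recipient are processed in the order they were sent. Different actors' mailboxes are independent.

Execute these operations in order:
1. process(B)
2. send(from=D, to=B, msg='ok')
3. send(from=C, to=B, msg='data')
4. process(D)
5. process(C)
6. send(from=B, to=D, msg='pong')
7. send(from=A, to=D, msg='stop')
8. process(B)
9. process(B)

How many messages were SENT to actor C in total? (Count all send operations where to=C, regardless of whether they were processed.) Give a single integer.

After 1 (process(B)): A:[] B:[] C:[] D:[]
After 2 (send(from=D, to=B, msg='ok')): A:[] B:[ok] C:[] D:[]
After 3 (send(from=C, to=B, msg='data')): A:[] B:[ok,data] C:[] D:[]
After 4 (process(D)): A:[] B:[ok,data] C:[] D:[]
After 5 (process(C)): A:[] B:[ok,data] C:[] D:[]
After 6 (send(from=B, to=D, msg='pong')): A:[] B:[ok,data] C:[] D:[pong]
After 7 (send(from=A, to=D, msg='stop')): A:[] B:[ok,data] C:[] D:[pong,stop]
After 8 (process(B)): A:[] B:[data] C:[] D:[pong,stop]
After 9 (process(B)): A:[] B:[] C:[] D:[pong,stop]

Answer: 0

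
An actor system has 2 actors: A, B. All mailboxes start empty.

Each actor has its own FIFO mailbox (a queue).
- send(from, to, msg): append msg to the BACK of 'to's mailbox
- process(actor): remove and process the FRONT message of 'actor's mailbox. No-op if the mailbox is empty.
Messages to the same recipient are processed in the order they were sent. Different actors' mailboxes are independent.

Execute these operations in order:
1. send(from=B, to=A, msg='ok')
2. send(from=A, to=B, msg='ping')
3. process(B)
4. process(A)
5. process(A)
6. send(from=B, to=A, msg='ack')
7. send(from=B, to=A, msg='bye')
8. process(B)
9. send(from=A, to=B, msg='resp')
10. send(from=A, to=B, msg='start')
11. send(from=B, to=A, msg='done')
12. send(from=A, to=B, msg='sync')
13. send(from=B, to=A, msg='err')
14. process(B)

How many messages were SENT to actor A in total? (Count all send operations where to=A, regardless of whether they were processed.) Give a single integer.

After 1 (send(from=B, to=A, msg='ok')): A:[ok] B:[]
After 2 (send(from=A, to=B, msg='ping')): A:[ok] B:[ping]
After 3 (process(B)): A:[ok] B:[]
After 4 (process(A)): A:[] B:[]
After 5 (process(A)): A:[] B:[]
After 6 (send(from=B, to=A, msg='ack')): A:[ack] B:[]
After 7 (send(from=B, to=A, msg='bye')): A:[ack,bye] B:[]
After 8 (process(B)): A:[ack,bye] B:[]
After 9 (send(from=A, to=B, msg='resp')): A:[ack,bye] B:[resp]
After 10 (send(from=A, to=B, msg='start')): A:[ack,bye] B:[resp,start]
After 11 (send(from=B, to=A, msg='done')): A:[ack,bye,done] B:[resp,start]
After 12 (send(from=A, to=B, msg='sync')): A:[ack,bye,done] B:[resp,start,sync]
After 13 (send(from=B, to=A, msg='err')): A:[ack,bye,done,err] B:[resp,start,sync]
After 14 (process(B)): A:[ack,bye,done,err] B:[start,sync]

Answer: 5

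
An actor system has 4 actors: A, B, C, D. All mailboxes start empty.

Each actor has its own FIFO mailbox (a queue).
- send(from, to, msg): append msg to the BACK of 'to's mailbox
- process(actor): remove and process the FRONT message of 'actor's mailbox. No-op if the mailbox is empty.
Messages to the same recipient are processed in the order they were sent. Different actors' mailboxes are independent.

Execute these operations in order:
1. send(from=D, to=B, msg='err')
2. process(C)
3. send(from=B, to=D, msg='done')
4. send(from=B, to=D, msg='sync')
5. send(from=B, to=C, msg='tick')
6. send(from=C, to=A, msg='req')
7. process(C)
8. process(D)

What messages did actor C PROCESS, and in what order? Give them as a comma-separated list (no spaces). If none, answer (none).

After 1 (send(from=D, to=B, msg='err')): A:[] B:[err] C:[] D:[]
After 2 (process(C)): A:[] B:[err] C:[] D:[]
After 3 (send(from=B, to=D, msg='done')): A:[] B:[err] C:[] D:[done]
After 4 (send(from=B, to=D, msg='sync')): A:[] B:[err] C:[] D:[done,sync]
After 5 (send(from=B, to=C, msg='tick')): A:[] B:[err] C:[tick] D:[done,sync]
After 6 (send(from=C, to=A, msg='req')): A:[req] B:[err] C:[tick] D:[done,sync]
After 7 (process(C)): A:[req] B:[err] C:[] D:[done,sync]
After 8 (process(D)): A:[req] B:[err] C:[] D:[sync]

Answer: tick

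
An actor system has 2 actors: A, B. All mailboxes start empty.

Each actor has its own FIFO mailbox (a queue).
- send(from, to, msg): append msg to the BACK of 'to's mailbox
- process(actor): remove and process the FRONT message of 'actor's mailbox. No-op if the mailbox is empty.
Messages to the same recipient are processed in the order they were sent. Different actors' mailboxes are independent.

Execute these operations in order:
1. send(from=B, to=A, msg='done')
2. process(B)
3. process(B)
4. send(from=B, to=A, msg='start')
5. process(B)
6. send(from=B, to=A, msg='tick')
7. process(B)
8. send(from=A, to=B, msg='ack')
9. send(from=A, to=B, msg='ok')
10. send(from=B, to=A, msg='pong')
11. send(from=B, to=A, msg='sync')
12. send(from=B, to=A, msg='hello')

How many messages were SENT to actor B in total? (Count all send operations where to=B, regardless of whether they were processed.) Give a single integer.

After 1 (send(from=B, to=A, msg='done')): A:[done] B:[]
After 2 (process(B)): A:[done] B:[]
After 3 (process(B)): A:[done] B:[]
After 4 (send(from=B, to=A, msg='start')): A:[done,start] B:[]
After 5 (process(B)): A:[done,start] B:[]
After 6 (send(from=B, to=A, msg='tick')): A:[done,start,tick] B:[]
After 7 (process(B)): A:[done,start,tick] B:[]
After 8 (send(from=A, to=B, msg='ack')): A:[done,start,tick] B:[ack]
After 9 (send(from=A, to=B, msg='ok')): A:[done,start,tick] B:[ack,ok]
After 10 (send(from=B, to=A, msg='pong')): A:[done,start,tick,pong] B:[ack,ok]
After 11 (send(from=B, to=A, msg='sync')): A:[done,start,tick,pong,sync] B:[ack,ok]
After 12 (send(from=B, to=A, msg='hello')): A:[done,start,tick,pong,sync,hello] B:[ack,ok]

Answer: 2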